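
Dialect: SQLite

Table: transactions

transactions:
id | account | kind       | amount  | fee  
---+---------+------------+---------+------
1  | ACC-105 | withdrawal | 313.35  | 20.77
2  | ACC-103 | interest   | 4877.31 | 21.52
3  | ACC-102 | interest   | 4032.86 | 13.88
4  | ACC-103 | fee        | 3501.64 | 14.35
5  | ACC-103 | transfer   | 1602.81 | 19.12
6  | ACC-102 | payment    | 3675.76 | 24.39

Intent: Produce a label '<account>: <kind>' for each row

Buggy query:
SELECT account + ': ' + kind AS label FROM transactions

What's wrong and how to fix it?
Bug: '+' is numeric addition; on text columns SQLite converts them to 0 instead of concatenating

Fix: Use the || operator for string concatenation

Corrected query:
SELECT account || ': ' || kind AS label FROM transactions

Result:
label              
-------------------
ACC-105: withdrawal
ACC-103: interest  
ACC-102: interest  
ACC-103: fee       
ACC-103: transfer  
ACC-102: payment   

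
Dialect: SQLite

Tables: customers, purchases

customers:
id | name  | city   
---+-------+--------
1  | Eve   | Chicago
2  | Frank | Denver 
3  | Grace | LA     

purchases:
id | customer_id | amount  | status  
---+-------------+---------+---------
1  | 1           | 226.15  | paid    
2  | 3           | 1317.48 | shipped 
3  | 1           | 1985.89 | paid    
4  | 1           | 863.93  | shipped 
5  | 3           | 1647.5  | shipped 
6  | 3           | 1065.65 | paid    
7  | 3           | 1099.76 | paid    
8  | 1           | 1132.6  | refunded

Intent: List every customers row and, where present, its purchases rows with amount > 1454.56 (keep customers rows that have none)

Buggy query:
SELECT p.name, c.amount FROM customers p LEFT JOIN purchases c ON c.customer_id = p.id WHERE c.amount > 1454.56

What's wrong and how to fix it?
Bug: Filtering c.amount in WHERE discards the NULL rows produced by LEFT JOIN, turning it into an inner join

Fix: Put 'c.amount > 1454.56' in the JOIN's ON clause instead of WHERE

Corrected query:
SELECT p.name, c.amount FROM customers p LEFT JOIN purchases c ON c.customer_id = p.id AND c.amount > 1454.56

Result:
name  | amount 
------+--------
Eve   | 1985.89
Frank | NULL   
Grace | 1647.5 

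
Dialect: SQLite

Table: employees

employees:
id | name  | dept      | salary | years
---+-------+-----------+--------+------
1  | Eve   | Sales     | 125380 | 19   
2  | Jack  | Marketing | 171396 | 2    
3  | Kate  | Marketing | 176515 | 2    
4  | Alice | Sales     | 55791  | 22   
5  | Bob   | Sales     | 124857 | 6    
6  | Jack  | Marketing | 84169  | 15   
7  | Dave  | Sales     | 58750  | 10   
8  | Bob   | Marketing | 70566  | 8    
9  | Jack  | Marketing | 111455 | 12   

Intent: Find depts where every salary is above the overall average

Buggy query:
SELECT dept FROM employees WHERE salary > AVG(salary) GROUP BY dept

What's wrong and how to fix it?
Bug: AVG() is an aggregate; it can't sit directly in WHERE

Fix: Use a subquery for AVG and a HAVING MIN(...) filter so the condition holds for every row in the group

Corrected query:
SELECT dept FROM employees GROUP BY dept HAVING MIN(salary) > (SELECT AVG(salary) FROM employees)

Result:
(no rows)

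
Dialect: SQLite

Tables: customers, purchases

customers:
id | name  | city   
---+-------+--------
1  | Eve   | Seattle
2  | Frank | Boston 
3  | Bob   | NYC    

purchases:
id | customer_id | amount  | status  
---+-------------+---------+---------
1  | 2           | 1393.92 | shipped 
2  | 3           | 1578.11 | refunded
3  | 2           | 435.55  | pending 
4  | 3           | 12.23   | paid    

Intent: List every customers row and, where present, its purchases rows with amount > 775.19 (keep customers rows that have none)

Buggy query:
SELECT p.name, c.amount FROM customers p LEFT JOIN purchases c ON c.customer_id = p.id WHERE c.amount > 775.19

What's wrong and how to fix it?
Bug: Filtering c.amount in WHERE discards the NULL rows produced by LEFT JOIN, turning it into an inner join

Fix: Put 'c.amount > 775.19' in the JOIN's ON clause instead of WHERE

Corrected query:
SELECT p.name, c.amount FROM customers p LEFT JOIN purchases c ON c.customer_id = p.id AND c.amount > 775.19

Result:
name  | amount 
------+--------
Eve   | NULL   
Frank | 1393.92
Bob   | 1578.11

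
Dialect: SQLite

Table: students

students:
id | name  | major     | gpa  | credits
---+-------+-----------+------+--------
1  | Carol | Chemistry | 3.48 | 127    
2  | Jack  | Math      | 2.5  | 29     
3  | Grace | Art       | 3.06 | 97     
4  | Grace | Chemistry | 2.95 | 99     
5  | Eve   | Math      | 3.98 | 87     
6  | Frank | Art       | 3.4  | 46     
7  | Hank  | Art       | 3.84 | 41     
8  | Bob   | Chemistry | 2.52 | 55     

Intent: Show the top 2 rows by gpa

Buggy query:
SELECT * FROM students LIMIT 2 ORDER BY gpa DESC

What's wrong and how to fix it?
Bug: LIMIT must come after ORDER BY

Fix: Sort with ORDER BY, then apply LIMIT

Corrected query:
SELECT * FROM students ORDER BY gpa DESC LIMIT 2

Result:
id | name | major | gpa  | credits
---+------+-------+------+--------
5  | Eve  | Math  | 3.98 | 87     
7  | Hank | Art   | 3.84 | 41     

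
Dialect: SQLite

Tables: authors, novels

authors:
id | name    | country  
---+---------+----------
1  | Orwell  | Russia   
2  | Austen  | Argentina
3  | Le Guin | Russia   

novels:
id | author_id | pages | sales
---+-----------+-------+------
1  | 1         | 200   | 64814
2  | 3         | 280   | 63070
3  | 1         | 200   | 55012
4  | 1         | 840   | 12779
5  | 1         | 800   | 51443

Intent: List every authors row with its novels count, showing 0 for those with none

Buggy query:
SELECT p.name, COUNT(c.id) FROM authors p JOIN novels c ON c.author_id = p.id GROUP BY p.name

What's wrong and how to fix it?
Bug: INNER JOIN drops authors rows that have no matching novels rows

Fix: Switch to LEFT JOIN to retain unmatched parent rows

Corrected query:
SELECT p.name, COUNT(c.id) FROM authors p LEFT JOIN novels c ON c.author_id = p.id GROUP BY p.name

Result:
name    | COUNT(c.id)
--------+------------
Austen  | 0          
Le Guin | 1          
Orwell  | 4          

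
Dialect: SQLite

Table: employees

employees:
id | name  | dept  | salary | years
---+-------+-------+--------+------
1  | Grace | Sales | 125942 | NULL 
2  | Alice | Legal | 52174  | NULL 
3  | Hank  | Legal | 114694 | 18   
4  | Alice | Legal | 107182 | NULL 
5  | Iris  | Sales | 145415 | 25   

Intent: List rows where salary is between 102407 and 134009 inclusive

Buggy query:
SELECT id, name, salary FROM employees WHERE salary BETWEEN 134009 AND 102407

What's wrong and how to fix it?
Bug: The bounds are reversed; BETWEEN a AND b requires a <= b to match anything

Fix: Swap the bounds so the smaller value comes first

Corrected query:
SELECT id, name, salary FROM employees WHERE salary BETWEEN 102407 AND 134009

Result:
id | name  | salary
---+-------+-------
1  | Grace | 125942
3  | Hank  | 114694
4  | Alice | 107182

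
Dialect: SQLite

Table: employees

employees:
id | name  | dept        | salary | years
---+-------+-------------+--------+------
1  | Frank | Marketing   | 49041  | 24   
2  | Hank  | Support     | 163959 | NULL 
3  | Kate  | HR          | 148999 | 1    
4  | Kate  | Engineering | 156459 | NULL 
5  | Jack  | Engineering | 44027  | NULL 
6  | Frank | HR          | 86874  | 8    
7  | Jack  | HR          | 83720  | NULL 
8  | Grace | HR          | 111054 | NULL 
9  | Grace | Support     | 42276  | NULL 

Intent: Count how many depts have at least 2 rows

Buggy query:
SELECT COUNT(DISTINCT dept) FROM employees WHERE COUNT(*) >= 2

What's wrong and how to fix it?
Bug: WHERE filters individual rows, not groups, so a group-level COUNT is invalid there

Fix: Use a subquery that GROUPs and filters with HAVING, then count its rows

Corrected query:
SELECT COUNT(*) FROM (SELECT dept FROM employees GROUP BY dept HAVING COUNT(*) >= 2)

Result:
COUNT(*)
--------
3       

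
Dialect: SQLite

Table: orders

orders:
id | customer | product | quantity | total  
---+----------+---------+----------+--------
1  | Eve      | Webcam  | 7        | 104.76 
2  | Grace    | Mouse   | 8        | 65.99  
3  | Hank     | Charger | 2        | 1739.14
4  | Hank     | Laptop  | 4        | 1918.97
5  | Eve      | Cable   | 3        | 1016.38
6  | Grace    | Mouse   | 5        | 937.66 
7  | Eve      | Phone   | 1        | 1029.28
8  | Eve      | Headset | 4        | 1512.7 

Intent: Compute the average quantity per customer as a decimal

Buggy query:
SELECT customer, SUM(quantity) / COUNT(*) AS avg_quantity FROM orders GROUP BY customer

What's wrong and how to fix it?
Bug: SUM(quantity) and COUNT(*) are both integers; the division truncates the fractional part

Fix: Multiply by 1.0 (or CAST to REAL) to force floating-point division

Corrected query:
SELECT customer, SUM(quantity) * 1.0 / COUNT(*) AS avg_quantity FROM orders GROUP BY customer

Result:
customer | avg_quantity
---------+-------------
Eve      | 3.75        
Grace    | 6.5         
Hank     | 3           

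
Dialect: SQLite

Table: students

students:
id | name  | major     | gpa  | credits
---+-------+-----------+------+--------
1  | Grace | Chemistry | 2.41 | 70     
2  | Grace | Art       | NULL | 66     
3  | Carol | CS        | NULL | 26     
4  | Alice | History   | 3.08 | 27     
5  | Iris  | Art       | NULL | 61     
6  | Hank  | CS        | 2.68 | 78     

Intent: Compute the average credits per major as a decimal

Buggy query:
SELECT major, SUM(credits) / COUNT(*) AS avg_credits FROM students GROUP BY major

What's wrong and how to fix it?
Bug: SUM(credits) and COUNT(*) are both integers; the division truncates the fractional part

Fix: Cast one side to REAL so the division keeps the fractional part

Corrected query:
SELECT major, SUM(credits) * 1.0 / COUNT(*) AS avg_credits FROM students GROUP BY major

Result:
major     | avg_credits
----------+------------
Art       | 63.5       
CS        | 52         
Chemistry | 70         
History   | 27         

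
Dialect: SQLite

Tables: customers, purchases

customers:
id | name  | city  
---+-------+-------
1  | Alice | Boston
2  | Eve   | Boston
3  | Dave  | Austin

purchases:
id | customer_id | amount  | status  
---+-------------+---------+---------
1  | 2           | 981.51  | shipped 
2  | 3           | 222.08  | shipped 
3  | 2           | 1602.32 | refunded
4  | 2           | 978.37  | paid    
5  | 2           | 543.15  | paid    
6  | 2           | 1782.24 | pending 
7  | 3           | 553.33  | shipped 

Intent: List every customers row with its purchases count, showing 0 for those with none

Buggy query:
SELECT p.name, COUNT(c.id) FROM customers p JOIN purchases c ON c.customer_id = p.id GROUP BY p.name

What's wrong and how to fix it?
Bug: An inner join excludes parents with zero children

Fix: Use LEFT JOIN so parents without children still appear (COUNT(c.id) gives 0)

Corrected query:
SELECT p.name, COUNT(c.id) FROM customers p LEFT JOIN purchases c ON c.customer_id = p.id GROUP BY p.name

Result:
name  | COUNT(c.id)
------+------------
Alice | 0          
Dave  | 2          
Eve   | 5          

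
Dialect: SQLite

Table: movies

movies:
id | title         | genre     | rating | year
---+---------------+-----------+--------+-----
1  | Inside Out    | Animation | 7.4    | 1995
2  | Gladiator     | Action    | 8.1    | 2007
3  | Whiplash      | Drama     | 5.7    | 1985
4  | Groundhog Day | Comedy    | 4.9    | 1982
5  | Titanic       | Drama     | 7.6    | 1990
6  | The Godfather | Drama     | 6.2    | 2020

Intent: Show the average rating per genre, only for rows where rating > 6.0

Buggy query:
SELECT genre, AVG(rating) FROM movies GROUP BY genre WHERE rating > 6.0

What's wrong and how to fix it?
Bug: Row-level WHERE must come before GROUP BY in the clause order

Fix: Move the WHERE clause before GROUP BY

Corrected query:
SELECT genre, AVG(rating) FROM movies WHERE rating > 6.0 GROUP BY genre

Result:
genre     | AVG(rating)
----------+------------
Action    | 8.1        
Animation | 7.4        
Drama     | 6.9        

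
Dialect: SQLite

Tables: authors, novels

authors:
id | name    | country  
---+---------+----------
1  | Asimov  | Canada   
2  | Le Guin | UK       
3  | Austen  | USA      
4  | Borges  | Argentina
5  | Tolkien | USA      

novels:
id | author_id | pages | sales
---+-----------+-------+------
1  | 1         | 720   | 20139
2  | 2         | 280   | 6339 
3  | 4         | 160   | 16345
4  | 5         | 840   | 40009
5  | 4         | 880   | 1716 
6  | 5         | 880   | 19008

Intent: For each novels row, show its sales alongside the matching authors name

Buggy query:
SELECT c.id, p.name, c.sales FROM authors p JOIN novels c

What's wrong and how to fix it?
Bug: JOIN with no ON clause produces a cartesian product; every novels row pairs with every authors row

Fix: Add ON c.author_id = p.id to the JOIN

Corrected query:
SELECT c.id, p.name, c.sales FROM authors p JOIN novels c ON c.author_id = p.id

Result:
id | name    | sales
---+---------+------
1  | Asimov  | 20139
2  | Le Guin | 6339 
3  | Borges  | 16345
4  | Tolkien | 40009
5  | Borges  | 1716 
6  | Tolkien | 19008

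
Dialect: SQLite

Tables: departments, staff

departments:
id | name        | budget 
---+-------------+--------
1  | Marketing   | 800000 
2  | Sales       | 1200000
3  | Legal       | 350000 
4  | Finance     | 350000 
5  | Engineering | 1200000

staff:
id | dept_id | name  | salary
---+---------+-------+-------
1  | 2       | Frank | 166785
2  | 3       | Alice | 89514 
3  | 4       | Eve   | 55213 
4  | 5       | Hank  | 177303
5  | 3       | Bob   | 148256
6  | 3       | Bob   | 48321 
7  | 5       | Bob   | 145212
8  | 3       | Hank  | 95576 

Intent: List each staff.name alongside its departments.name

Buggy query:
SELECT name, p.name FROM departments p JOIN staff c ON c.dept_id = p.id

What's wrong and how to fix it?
Bug: 'name' exists in both joined tables, so the database can't tell which one is meant

Fix: Prefix ambiguous columns with the table alias

Corrected query:
SELECT c.name, p.name FROM departments p JOIN staff c ON c.dept_id = p.id

Result:
name  | name       
------+------------
Frank | Sales      
Alice | Legal      
Eve   | Finance    
Hank  | Engineering
Bob   | Legal      
Bob   | Legal      
Bob   | Engineering
Hank  | Legal      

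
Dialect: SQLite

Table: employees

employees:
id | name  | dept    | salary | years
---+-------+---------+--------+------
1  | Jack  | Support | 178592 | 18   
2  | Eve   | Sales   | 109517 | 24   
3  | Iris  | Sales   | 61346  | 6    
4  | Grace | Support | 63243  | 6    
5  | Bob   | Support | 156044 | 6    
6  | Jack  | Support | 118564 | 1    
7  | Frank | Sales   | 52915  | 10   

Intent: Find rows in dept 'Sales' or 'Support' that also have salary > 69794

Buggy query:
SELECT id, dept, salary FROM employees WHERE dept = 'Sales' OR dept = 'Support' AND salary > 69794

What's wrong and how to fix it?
Bug: Without parentheses, AND is evaluated before OR, so the salary filter only applies to the 'Support' branch

Fix: Add parentheses around the OR so the AND applies to both alternatives

Corrected query:
SELECT id, dept, salary FROM employees WHERE (dept = 'Sales' OR dept = 'Support') AND salary > 69794

Result:
id | dept    | salary
---+---------+-------
1  | Support | 178592
2  | Sales   | 109517
5  | Support | 156044
6  | Support | 118564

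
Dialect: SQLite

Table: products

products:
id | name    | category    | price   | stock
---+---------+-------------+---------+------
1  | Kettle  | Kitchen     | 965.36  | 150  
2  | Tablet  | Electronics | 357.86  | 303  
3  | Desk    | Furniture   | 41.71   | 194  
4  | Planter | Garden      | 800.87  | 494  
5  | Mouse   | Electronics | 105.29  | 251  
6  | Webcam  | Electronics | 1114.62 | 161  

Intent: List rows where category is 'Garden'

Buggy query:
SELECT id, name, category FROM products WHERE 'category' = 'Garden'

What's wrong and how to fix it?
Bug: 'category' in single quotes is a string literal, not the column; the comparison is literal-vs-literal and never true

Fix: Reference the column as category without single quotes

Corrected query:
SELECT id, name, category FROM products WHERE category = 'Garden'

Result:
id | name    | category
---+---------+---------
4  | Planter | Garden  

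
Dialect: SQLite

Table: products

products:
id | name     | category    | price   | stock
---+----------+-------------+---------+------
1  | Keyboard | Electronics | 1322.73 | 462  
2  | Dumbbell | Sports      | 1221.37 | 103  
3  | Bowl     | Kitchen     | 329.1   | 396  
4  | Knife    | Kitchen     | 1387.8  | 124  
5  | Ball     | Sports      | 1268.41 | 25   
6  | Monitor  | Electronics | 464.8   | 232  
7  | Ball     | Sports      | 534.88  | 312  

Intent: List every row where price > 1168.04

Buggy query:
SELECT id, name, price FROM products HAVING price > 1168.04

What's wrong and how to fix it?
Bug: HAVING filters the output of aggregation, but this query has no GROUP BY and no aggregate functions, so SQLite rejects it (HAVING clause on a non-aggregate query); the condition here is per row

Fix: Use WHERE for row-level filtering

Corrected query:
SELECT id, name, price FROM products WHERE price > 1168.04

Result:
id | name     | price  
---+----------+--------
1  | Keyboard | 1322.73
2  | Dumbbell | 1221.37
4  | Knife    | 1387.8 
5  | Ball     | 1268.41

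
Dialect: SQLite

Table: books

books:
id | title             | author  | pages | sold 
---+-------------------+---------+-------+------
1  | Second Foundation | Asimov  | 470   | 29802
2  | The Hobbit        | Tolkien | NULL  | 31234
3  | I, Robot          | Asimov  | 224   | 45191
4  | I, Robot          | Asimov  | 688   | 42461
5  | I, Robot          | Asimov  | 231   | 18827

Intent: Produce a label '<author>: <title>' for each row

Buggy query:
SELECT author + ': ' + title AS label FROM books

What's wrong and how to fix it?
Bug: '+' is numeric addition; on text columns SQLite converts them to 0 instead of concatenating

Fix: Replace + with || to concatenate text

Corrected query:
SELECT author || ': ' || title AS label FROM books

Result:
label                    
-------------------------
Asimov: Second Foundation
Tolkien: The Hobbit      
Asimov: I, Robot         
Asimov: I, Robot         
Asimov: I, Robot         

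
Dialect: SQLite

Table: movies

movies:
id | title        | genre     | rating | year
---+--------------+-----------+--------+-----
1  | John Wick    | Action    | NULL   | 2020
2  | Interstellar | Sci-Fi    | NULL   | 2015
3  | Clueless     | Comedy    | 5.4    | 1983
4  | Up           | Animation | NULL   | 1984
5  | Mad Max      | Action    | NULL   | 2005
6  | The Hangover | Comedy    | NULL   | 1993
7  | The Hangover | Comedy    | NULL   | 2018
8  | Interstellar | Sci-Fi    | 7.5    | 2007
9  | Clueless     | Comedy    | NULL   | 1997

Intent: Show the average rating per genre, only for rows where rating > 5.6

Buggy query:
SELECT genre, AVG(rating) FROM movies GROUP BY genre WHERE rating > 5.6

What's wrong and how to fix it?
Bug: Row-level WHERE must come before GROUP BY in the clause order

Fix: Place WHERE between FROM and GROUP BY

Corrected query:
SELECT genre, AVG(rating) FROM movies WHERE rating > 5.6 GROUP BY genre

Result:
genre  | AVG(rating)
-------+------------
Sci-Fi | 7.5        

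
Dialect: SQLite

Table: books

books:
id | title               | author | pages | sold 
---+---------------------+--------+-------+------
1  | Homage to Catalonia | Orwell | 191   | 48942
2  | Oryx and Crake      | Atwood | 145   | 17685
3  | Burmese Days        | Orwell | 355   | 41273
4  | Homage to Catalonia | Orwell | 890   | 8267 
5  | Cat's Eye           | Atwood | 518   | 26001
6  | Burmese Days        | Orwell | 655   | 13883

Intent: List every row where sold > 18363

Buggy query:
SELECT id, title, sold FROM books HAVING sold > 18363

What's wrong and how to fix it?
Bug: This is a non-aggregate query (no GROUP BY, no aggregates), so in SQLite the HAVING clause is invalid here; a row-level condition belongs in WHERE

Fix: Replace HAVING with WHERE since the condition applies to individual rows

Corrected query:
SELECT id, title, sold FROM books WHERE sold > 18363

Result:
id | title               | sold 
---+---------------------+------
1  | Homage to Catalonia | 48942
3  | Burmese Days        | 41273
5  | Cat's Eye           | 26001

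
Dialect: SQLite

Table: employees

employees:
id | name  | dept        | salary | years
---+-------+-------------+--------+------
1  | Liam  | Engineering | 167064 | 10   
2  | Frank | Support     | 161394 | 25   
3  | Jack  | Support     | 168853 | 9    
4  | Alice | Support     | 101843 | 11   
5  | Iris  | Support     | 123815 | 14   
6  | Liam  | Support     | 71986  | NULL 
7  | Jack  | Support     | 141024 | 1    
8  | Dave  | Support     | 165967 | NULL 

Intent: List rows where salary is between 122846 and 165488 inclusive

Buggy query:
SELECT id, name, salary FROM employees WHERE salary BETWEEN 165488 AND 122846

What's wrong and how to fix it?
Bug: The bounds are reversed; BETWEEN a AND b requires a <= b to match anything

Fix: Swap the bounds so the smaller value comes first

Corrected query:
SELECT id, name, salary FROM employees WHERE salary BETWEEN 122846 AND 165488

Result:
id | name  | salary
---+-------+-------
2  | Frank | 161394
5  | Iris  | 123815
7  | Jack  | 141024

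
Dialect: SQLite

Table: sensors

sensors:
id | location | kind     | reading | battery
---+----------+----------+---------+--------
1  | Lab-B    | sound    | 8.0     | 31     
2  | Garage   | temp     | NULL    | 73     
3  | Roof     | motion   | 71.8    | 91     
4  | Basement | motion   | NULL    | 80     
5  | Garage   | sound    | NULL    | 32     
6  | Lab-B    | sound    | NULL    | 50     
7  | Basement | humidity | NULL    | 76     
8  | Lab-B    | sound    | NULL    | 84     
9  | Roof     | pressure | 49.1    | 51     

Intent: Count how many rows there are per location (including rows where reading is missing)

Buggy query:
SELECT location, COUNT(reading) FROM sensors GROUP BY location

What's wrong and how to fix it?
Bug: COUNT(column) counts non-NULL values only; rows with NULL reading aren't counted

Fix: Use COUNT(*) to count all rows regardless of NULL

Corrected query:
SELECT location, COUNT(*) FROM sensors GROUP BY location

Result:
location | COUNT(*)
---------+---------
Basement | 2       
Garage   | 2       
Lab-B    | 3       
Roof     | 2       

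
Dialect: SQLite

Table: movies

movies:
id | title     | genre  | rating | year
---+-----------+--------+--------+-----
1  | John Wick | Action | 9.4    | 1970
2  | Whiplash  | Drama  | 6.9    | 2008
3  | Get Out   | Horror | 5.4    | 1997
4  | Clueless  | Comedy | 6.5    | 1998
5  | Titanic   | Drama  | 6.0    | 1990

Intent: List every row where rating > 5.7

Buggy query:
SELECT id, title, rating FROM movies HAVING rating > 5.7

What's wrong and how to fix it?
Bug: This is a non-aggregate query (no GROUP BY, no aggregates), so in SQLite the HAVING clause is invalid here; a row-level condition belongs in WHERE

Fix: Use WHERE for row-level filtering

Corrected query:
SELECT id, title, rating FROM movies WHERE rating > 5.7

Result:
id | title     | rating
---+-----------+-------
1  | John Wick | 9.4   
2  | Whiplash  | 6.9   
4  | Clueless  | 6.5   
5  | Titanic   | 6     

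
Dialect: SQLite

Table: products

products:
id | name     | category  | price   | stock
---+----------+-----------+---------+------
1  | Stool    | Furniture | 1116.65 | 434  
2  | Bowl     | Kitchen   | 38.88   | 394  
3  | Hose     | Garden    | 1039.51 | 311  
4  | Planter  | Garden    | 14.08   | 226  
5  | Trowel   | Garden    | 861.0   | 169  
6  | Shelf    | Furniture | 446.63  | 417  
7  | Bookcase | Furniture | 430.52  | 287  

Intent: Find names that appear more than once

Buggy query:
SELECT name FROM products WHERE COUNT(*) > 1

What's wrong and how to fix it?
Bug: COUNT(*) is an aggregate and cannot be used in WHERE

Fix: Group first, then use HAVING for the count condition

Corrected query:
SELECT name FROM products GROUP BY name HAVING COUNT(*) > 1

Result:
(no rows)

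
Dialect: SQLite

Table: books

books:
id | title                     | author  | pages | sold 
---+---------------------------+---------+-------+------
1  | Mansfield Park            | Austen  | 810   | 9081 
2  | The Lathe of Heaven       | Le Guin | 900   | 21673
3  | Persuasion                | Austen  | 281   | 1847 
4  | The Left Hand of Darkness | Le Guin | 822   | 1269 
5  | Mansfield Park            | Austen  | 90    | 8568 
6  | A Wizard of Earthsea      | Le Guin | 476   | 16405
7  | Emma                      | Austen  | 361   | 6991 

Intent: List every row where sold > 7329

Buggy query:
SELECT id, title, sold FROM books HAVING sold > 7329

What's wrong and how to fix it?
Bug: This is a non-aggregate query (no GROUP BY, no aggregates), so in SQLite the HAVING clause is invalid here; a row-level condition belongs in WHERE

Fix: Use WHERE for row-level filtering

Corrected query:
SELECT id, title, sold FROM books WHERE sold > 7329

Result:
id | title                | sold 
---+----------------------+------
1  | Mansfield Park       | 9081 
2  | The Lathe of Heaven  | 21673
5  | Mansfield Park       | 8568 
6  | A Wizard of Earthsea | 16405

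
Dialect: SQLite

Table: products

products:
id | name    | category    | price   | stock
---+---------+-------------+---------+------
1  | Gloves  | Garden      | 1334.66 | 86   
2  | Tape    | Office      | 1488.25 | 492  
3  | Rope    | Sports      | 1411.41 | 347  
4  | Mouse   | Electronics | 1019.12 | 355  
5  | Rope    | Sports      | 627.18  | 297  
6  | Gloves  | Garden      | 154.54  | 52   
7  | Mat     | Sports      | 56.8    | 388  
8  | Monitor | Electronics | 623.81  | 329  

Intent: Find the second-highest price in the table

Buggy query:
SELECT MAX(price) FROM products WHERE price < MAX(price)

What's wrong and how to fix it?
Bug: The inner MAX is an aggregate inside WHERE, which is not allowed

Fix: Compute the overall MAX in a subquery, then take MAX of rows below it

Corrected query:
SELECT MAX(price) FROM products WHERE price < (SELECT MAX(price) FROM products)

Result:
MAX(price)
----------
1411.41   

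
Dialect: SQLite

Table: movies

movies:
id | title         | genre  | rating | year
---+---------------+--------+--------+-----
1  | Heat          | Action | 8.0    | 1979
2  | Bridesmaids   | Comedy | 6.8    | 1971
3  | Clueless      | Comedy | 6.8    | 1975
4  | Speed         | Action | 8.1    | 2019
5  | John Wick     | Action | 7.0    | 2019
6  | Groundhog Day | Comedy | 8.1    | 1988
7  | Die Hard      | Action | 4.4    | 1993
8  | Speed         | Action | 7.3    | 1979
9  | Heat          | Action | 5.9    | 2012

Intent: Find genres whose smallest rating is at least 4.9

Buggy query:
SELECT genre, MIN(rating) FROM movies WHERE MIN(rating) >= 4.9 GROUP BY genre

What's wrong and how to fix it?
Bug: MIN() in WHERE is a misuse of aggregate

Fix: Use HAVING for the per-group MIN condition

Corrected query:
SELECT genre, MIN(rating) FROM movies GROUP BY genre HAVING MIN(rating) >= 4.9

Result:
genre  | MIN(rating)
-------+------------
Comedy | 6.8        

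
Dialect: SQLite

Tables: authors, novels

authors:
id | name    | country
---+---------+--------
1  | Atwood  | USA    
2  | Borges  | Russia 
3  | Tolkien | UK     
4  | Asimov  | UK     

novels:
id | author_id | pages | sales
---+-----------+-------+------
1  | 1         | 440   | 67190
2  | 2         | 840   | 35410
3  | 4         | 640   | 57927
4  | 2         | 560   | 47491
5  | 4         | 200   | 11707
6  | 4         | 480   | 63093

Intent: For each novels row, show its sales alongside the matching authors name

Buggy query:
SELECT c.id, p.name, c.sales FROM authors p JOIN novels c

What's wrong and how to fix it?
Bug: JOIN with no ON clause produces a cartesian product; every novels row pairs with every authors row

Fix: Specify the join condition linking the foreign key to the parent id

Corrected query:
SELECT c.id, p.name, c.sales FROM authors p JOIN novels c ON c.author_id = p.id

Result:
id | name   | sales
---+--------+------
1  | Atwood | 67190
2  | Borges | 35410
3  | Asimov | 57927
4  | Borges | 47491
5  | Asimov | 11707
6  | Asimov | 63093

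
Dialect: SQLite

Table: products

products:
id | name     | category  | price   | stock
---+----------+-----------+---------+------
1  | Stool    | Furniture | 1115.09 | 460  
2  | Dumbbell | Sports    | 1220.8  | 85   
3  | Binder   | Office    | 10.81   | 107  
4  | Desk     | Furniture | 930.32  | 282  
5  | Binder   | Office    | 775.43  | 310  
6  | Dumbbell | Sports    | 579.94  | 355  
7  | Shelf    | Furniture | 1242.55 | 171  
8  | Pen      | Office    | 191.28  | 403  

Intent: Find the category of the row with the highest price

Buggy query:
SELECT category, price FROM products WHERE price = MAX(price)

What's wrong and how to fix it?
Bug: WHERE is evaluated per row; an aggregate over the whole table isn't defined there

Fix: Wrap MAX in a scalar subquery so WHERE compares against a single value

Corrected query:
SELECT category, price FROM products WHERE price = (SELECT MAX(price) FROM products)

Result:
category  | price  
----------+--------
Furniture | 1242.55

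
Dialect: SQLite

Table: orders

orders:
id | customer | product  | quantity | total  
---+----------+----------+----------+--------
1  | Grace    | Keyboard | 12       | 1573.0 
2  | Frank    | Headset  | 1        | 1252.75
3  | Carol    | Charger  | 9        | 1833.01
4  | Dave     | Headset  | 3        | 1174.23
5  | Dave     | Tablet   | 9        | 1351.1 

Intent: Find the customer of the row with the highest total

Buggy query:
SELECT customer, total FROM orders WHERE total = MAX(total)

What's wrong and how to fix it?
Bug: WHERE is evaluated per row; an aggregate over the whole table isn't defined there

Fix: Wrap MAX in a scalar subquery so WHERE compares against a single value

Corrected query:
SELECT customer, total FROM orders WHERE total = (SELECT MAX(total) FROM orders)

Result:
customer | total  
---------+--------
Carol    | 1833.01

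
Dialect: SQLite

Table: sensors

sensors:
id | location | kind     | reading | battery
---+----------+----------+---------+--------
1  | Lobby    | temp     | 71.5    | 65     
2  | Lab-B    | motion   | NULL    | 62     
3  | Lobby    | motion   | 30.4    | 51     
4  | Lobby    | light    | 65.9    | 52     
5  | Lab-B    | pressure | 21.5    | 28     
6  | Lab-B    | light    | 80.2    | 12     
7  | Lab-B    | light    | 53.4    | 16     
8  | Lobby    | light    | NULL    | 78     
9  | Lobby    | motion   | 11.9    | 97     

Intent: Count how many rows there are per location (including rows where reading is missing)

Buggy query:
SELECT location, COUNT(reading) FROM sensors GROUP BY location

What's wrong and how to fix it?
Bug: COUNT(column) counts non-NULL values only; rows with NULL reading aren't counted

Fix: Replace COUNT(reading) with COUNT(*)

Corrected query:
SELECT location, COUNT(*) FROM sensors GROUP BY location

Result:
location | COUNT(*)
---------+---------
Lab-B    | 4       
Lobby    | 5       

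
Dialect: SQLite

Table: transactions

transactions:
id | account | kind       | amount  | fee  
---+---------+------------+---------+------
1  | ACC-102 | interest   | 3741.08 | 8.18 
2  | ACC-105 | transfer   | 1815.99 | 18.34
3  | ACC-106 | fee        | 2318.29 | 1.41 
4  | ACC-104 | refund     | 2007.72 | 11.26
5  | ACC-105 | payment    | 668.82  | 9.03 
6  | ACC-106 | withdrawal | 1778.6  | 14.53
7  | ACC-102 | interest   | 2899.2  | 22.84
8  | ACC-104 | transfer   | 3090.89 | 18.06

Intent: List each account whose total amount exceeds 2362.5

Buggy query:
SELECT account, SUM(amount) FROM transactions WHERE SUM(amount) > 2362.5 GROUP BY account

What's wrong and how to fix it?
Bug: WHERE runs before GROUP BY, so aggregates aren't available there

Fix: Use HAVING (which filters groups after aggregation) instead of WHERE

Corrected query:
SELECT account, SUM(amount) FROM transactions GROUP BY account HAVING SUM(amount) > 2362.5

Result:
account | SUM(amount)
--------+------------
ACC-102 | 6640.28    
ACC-104 | 5098.61    
ACC-105 | 2484.81    
ACC-106 | 4096.89    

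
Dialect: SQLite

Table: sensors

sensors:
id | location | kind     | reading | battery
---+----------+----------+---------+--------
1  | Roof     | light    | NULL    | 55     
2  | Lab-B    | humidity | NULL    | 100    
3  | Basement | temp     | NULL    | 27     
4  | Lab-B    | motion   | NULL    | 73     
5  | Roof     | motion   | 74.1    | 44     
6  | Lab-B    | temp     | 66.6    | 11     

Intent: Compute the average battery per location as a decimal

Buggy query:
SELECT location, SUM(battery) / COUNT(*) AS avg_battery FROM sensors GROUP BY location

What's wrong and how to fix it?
Bug: Both operands are integers, so '/' performs integer division and truncates

Fix: Multiply by 1.0 (or CAST to REAL) to force floating-point division

Corrected query:
SELECT location, SUM(battery) * 1.0 / COUNT(*) AS avg_battery FROM sensors GROUP BY location

Result:
location | avg_battery
---------+------------
Basement | 27         
Lab-B    | 61.333333  
Roof     | 49.5       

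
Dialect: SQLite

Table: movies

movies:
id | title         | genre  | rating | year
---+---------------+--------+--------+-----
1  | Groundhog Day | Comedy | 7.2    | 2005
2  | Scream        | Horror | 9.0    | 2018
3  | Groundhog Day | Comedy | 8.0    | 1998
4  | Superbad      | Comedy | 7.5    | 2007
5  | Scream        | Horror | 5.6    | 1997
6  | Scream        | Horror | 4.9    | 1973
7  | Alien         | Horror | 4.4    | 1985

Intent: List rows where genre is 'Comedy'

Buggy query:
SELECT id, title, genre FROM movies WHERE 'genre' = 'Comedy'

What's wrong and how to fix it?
Bug: 'genre' in single quotes is a string literal, not the column; the comparison is literal-vs-literal and never true

Fix: Remove the quotes around the column name (or use double quotes for an identifier)

Corrected query:
SELECT id, title, genre FROM movies WHERE genre = 'Comedy'

Result:
id | title         | genre 
---+---------------+-------
1  | Groundhog Day | Comedy
3  | Groundhog Day | Comedy
4  | Superbad      | Comedy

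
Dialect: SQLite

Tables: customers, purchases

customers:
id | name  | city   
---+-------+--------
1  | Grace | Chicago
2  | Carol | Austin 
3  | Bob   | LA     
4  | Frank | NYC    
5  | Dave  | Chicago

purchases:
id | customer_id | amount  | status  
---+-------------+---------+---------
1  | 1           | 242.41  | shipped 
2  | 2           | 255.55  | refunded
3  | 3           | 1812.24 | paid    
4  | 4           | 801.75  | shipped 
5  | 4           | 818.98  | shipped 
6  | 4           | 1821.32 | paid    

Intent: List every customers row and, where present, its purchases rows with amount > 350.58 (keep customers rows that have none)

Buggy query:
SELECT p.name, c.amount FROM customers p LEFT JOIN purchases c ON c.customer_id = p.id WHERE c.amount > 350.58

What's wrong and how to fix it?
Bug: Filtering c.amount in WHERE discards the NULL rows produced by LEFT JOIN, turning it into an inner join

Fix: Move the right-table condition into the ON clause so unmatched parents are kept

Corrected query:
SELECT p.name, c.amount FROM customers p LEFT JOIN purchases c ON c.customer_id = p.id AND c.amount > 350.58

Result:
name  | amount 
------+--------
Grace | NULL   
Carol | NULL   
Bob   | 1812.24
Frank | 801.75 
Frank | 818.98 
Frank | 1821.32
Dave  | NULL   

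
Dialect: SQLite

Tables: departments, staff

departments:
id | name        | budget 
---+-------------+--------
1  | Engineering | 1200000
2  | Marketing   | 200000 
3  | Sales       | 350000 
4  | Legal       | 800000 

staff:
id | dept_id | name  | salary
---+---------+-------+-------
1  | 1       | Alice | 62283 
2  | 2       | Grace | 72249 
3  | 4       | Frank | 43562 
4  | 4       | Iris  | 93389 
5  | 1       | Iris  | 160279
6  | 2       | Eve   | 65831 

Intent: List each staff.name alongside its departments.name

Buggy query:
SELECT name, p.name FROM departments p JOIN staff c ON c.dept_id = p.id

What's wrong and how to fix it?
Bug: 'name' exists in both joined tables, so the database can't tell which one is meant

Fix: Qualify the column with its table alias (c.name)

Corrected query:
SELECT c.name, p.name FROM departments p JOIN staff c ON c.dept_id = p.id

Result:
name  | name       
------+------------
Alice | Engineering
Grace | Marketing  
Frank | Legal      
Iris  | Legal      
Iris  | Engineering
Eve   | Marketing  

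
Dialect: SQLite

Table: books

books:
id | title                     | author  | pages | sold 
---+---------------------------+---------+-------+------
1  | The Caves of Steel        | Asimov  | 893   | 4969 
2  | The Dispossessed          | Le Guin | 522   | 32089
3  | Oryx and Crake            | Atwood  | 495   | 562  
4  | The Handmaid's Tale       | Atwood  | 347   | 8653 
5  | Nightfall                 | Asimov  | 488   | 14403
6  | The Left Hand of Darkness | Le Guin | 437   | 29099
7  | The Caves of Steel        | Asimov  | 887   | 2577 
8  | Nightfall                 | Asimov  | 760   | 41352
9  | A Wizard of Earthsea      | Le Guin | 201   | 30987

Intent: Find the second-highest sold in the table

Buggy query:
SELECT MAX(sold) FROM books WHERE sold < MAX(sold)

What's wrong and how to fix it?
Bug: The inner MAX is an aggregate inside WHERE, which is not allowed

Fix: Put the inner MAX in a scalar subquery

Corrected query:
SELECT MAX(sold) FROM books WHERE sold < (SELECT MAX(sold) FROM books)

Result:
MAX(sold)
---------
32089    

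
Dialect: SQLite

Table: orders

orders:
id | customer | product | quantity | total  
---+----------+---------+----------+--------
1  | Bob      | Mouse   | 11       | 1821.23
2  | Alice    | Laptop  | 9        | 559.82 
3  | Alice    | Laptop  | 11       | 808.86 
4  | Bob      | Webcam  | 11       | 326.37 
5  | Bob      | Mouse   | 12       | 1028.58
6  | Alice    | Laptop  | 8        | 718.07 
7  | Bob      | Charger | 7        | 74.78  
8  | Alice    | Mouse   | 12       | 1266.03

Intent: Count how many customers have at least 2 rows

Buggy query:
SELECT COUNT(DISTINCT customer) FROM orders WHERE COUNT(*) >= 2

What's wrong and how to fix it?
Bug: WHERE filters individual rows, not groups, so a group-level COUNT is invalid there

Fix: Group first with HAVING COUNT(*) >= 2, then COUNT the resulting groups

Corrected query:
SELECT COUNT(*) FROM (SELECT customer FROM orders GROUP BY customer HAVING COUNT(*) >= 2)

Result:
COUNT(*)
--------
2       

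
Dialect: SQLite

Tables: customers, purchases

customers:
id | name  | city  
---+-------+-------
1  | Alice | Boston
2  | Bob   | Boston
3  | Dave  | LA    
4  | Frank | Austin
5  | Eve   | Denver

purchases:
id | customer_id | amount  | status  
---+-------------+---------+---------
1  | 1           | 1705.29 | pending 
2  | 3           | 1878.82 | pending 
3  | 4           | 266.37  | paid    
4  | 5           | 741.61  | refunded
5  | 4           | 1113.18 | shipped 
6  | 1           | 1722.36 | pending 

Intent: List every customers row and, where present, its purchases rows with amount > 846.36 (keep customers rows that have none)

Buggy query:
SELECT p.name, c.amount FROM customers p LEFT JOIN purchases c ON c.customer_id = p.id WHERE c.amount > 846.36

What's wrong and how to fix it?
Bug: A WHERE condition on the right-hand table after LEFT JOIN drops unmatched parents

Fix: Put 'c.amount > 846.36' in the JOIN's ON clause instead of WHERE

Corrected query:
SELECT p.name, c.amount FROM customers p LEFT JOIN purchases c ON c.customer_id = p.id AND c.amount > 846.36

Result:
name  | amount 
------+--------
Alice | 1705.29
Alice | 1722.36
Bob   | NULL   
Dave  | 1878.82
Frank | 1113.18
Eve   | NULL   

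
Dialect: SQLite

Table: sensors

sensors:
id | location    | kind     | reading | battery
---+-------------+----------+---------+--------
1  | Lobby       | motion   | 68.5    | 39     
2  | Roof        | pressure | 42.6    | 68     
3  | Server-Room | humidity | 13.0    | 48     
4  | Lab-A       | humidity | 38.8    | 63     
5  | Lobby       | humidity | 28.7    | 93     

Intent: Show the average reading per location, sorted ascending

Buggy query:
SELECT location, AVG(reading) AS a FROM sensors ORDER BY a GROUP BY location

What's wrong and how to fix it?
Bug: GROUP BY must precede ORDER BY

Fix: Reorder: SELECT … FROM … GROUP BY … ORDER BY …

Corrected query:
SELECT location, AVG(reading) AS a FROM sensors GROUP BY location ORDER BY a

Result:
location    | a   
------------+-----
Server-Room | 13  
Lab-A       | 38.8
Roof        | 42.6
Lobby       | 48.6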